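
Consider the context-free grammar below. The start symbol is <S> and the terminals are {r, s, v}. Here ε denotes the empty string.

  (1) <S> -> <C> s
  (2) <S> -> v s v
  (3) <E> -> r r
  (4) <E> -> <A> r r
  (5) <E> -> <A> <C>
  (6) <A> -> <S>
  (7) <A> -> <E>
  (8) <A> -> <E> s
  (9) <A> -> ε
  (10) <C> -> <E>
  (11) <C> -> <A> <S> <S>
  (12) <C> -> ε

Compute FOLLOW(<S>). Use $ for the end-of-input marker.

FIRST(<S>) = {r, s, v}  (via <C> s)
FIRST(<E>) = {ε, r, s, v}  (via <A> r r, <A> <C>)
FIRST(<A>) = {ε, r, s, v}  (via <S>, <E>, <E> s)
FIRST(<C>) = {ε, r, s, v}  (via <E>, <A> <S> <S>)
FOLLOW(<S>) includes $ since <S> is the start symbol.
FOLLOW(<S>): in <A>-><S>, the suffix after <S> is empty, so FOLLOW(<S>) ⊇ FOLLOW(<A>) = {r, s, v}; in <C>-><A> <S> <S> (occurrence 1), <S> is followed by <S> with FIRST {r, s, v}; in <C>-><A> <S> <S> (occurrence 2), the suffix after <S> is empty, so FOLLOW(<S>) ⊇ FOLLOW(<C>) = {r, s, v}. Thus FOLLOW(<S>) = {$, r, s, v}.
FOLLOW(<E>): in <A>-><E>, the suffix after <E> is empty, so FOLLOW(<E>) ⊇ FOLLOW(<A>) = {r, s, v}; in <A>-><E> s, <E> is followed by s with FIRST {s}; in <C>-><E>, the suffix after <E> is empty, so FOLLOW(<E>) ⊇ FOLLOW(<C>) = {r, s, v}. Thus FOLLOW(<E>) = {r, s, v}.
FOLLOW(<A>): in <E>-><A> r r, <A> is followed by r r with FIRST {r}; in <E>-><A> <C>, <A> is followed by <C> with FIRST {ε, r, s, v}; in <E>-><A> <C>, the suffix after <A> is nullable, so FOLLOW(<A>) ⊇ FOLLOW(<E>) = {r, s, v}; in <C>-><A> <S> <S>, <A> is followed by <S> <S> with FIRST {r, s, v}. Thus FOLLOW(<A>) = {r, s, v}.
FOLLOW(<C>): in <S>-><C> s, <C> is followed by s with FIRST {s}; in <E>-><A> <C>, the suffix after <C> is empty, so FOLLOW(<C>) ⊇ FOLLOW(<E>) = {r, s, v}. Thus FOLLOW(<C>) = {r, s, v}.

{$, r, s, v}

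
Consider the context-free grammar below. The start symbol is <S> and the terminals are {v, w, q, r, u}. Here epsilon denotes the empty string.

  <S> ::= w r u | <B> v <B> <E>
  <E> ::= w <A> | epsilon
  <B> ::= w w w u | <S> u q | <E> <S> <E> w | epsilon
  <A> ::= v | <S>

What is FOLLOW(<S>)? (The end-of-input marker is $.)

{$, u, v, w}

FIRST(<E>): from <E>::=w <A> we get {w}; from <E>::=epsilon we get {epsilon}. So FIRST(<E>) = {epsilon, w}.
FIRST(<S>): from <S>::=w r u we get {w}; from <S>::=<B> v <B> <E> we get {v, w}. So FIRST(<S>) = {v, w}.
FIRST(<B>): from <B>::=w w w u we get {w}; from <B>::=<S> u q we get {v, w}; from <B>::=<E> <S> <E> w we get {v, w}; from <B>::=epsilon we get {epsilon}. So FIRST(<B>) = {epsilon, v, w}.
FIRST(<A>): from <A>::=v we get {v}; from <A>::=<S> we get {v, w}. So FIRST(<A>) = {v, w}.
FOLLOW(<S>) includes $ since <S> is the start symbol.
FOLLOW(<S>): in <B>::=<S> u q, <S> is followed by u q with FIRST {u}; in <B>::=<E> <S> <E> w, <S> is followed by <E> w with FIRST {w}; in <A>::=<S>, the suffix after <S> is empty, so FOLLOW(<S>) ⊇ FOLLOW(<A>) = {$, u, v, w}. Thus FOLLOW(<S>) = {$, u, v, w}.
FOLLOW(<E>): in <S>::=<B> v <B> <E>, the suffix after <E> is empty, so FOLLOW(<E>) ⊇ FOLLOW(<S>) = {$, u, v, w}; in <B>::=<E> <S> <E> w (occurrence 1), <E> is followed by <S> <E> w with FIRST {v, w}; in <B>::=<E> <S> <E> w (occurrence 2), <E> is followed by w with FIRST {w}. Thus FOLLOW(<E>) = {$, u, v, w}.
FOLLOW(<B>): in <S>::=<B> v <B> <E> (occurrence 1), <B> is followed by v <B> <E> with FIRST {v}; in <S>::=<B> v <B> <E> (occurrence 2), <B> is followed by <E> with FIRST {epsilon, w}; in <S>::=<B> v <B> <E> (occurrence 2), the suffix after <B> is nullable, so FOLLOW(<B>) ⊇ FOLLOW(<S>) = {$, u, v, w}. Thus FOLLOW(<B>) = {$, u, v, w}.
FOLLOW(<A>): in <E>::=w <A>, the suffix after <A> is empty, so FOLLOW(<A>) ⊇ FOLLOW(<E>) = {$, u, v, w}. Thus FOLLOW(<A>) = {$, u, v, w}.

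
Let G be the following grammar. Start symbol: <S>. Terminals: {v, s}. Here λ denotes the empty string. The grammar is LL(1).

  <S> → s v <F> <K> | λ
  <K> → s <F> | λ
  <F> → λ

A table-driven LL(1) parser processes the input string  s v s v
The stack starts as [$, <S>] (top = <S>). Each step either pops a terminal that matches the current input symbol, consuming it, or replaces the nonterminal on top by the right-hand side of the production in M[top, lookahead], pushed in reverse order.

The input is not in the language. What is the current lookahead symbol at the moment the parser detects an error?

v

     Stack          Input      Action
  1  $ <S>          s v s v $  expand <S> → s v <F> <K>
  2  $ <K> <F> v s  s v s v $  match s
  3  $ <K> <F> v    v s v $    match v
  4  $ <K> <F>      s v $      expand <F> → λ
  5  $ <K>          s v $      expand <K> → s <F>
  6  $ <F> s        s v $      match s
  7  $ <F>          v $        error: M[<F>, v] is empty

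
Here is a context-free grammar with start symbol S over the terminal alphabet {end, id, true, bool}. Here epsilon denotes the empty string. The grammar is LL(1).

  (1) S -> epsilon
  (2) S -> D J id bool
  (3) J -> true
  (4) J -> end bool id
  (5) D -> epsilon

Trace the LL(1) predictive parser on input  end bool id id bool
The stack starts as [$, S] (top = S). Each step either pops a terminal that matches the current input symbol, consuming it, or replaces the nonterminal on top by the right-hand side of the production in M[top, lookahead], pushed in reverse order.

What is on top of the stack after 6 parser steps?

id

     Stack                  Input                  Action
  1  $ S                    end bool id id bool $  expand S -> D J id bool
  2  $ bool id J D          end bool id id bool $  expand D -> epsilon
  3  $ bool id J            end bool id id bool $  expand J -> end bool id
  4  $ bool id id bool end  end bool id id bool $  match end
  5  $ bool id id bool      bool id id bool $      match bool
  6  $ bool id id           id id bool $           match id
Stack after step 6: $ bool id (top = id).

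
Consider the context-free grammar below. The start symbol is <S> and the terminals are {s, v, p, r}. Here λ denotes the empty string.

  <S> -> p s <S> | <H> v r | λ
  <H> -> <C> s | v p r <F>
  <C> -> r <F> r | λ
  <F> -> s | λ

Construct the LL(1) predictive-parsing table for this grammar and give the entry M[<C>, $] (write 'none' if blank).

FIRST(<C>): from <C>->r <F> r we get {r}; from <C>->λ we get {λ}. So FIRST(<C>) = {λ, r}.
FIRST(<F>): from <F>->s we get {s}; from <F>->λ we get {λ}. So FIRST(<F>) = {λ, s}.
FIRST(<H>): from <H>-><C> s we get {r, s}; from <H>->v p r <F> we get {v}. So FIRST(<H>) = {r, s, v}.
FIRST(<S>): from <S>->p s <S> we get {p}; from <S>-><H> v r we get {r, s, v}; from <S>->λ we get {λ}. So FIRST(<S>) = {λ, p, r, s, v}.
FOLLOW(<S>) includes $ since <S> is the start symbol.
FOLLOW(<C>): in <H>-><C> s, <C> is followed by s with FIRST {s}. Thus FOLLOW(<C>) = {s}.
For <C> -> r <F> r: FIRST(r <F> r) = {r}, so it goes in M[<C>, t] for t ∈ {r}.
For <C> -> λ: FIRST(λ) = {λ}, so it goes in M[<C>, t] for t ∈ {}; since λ ∈ FIRST, also for every t ∈ FOLLOW(<C>) = {s}.
None of these place a production in M[<C>, $].

none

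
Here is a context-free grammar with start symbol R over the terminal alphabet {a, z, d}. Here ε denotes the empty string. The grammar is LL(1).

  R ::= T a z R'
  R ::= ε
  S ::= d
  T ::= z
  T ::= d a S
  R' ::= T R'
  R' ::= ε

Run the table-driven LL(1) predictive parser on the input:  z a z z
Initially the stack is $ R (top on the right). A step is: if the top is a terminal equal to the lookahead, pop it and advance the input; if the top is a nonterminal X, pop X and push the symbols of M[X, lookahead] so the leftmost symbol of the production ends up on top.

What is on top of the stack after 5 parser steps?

     Stack       Input      Action
  1  $ R         z a z z $  expand R ::= T a z R'
  2  $ R' z a T  z a z z $  expand T ::= z
  3  $ R' z a z  z a z z $  match z
  4  $ R' z a    a z z $    match a
  5  $ R' z      z z $      match z
Stack after step 5: $ R' (top = R').

R'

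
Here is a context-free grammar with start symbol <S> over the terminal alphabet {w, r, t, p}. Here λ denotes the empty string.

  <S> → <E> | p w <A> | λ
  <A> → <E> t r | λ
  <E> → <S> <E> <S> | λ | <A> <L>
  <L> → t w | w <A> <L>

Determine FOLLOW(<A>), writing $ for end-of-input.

{$, p, t, w}

FIRST(<L>) = {t, w}
FIRST(<S>) = {λ, p, t, w}  (via <E>)
FIRST(<A>) = {λ, p, t, w}  (via <E> t r)
FIRST(<E>) = {λ, p, t, w}  (via <S> <E> <S>, <A> <L>)
FOLLOW(<S>) includes $ since <S> is the start symbol.
FOLLOW(<S>): in <E>→<S> <E> <S> (occurrence 1), <S> is followed by <E> <S> with FIRST {λ, p, t, w}; in <E>→<S> <E> <S> (occurrence 1), the suffix after <S> is nullable, so FOLLOW(<S>) ⊇ FOLLOW(<E>) = {$, p, t, w}; in <E>→<S> <E> <S> (occurrence 2), the suffix after <S> is empty, so FOLLOW(<S>) ⊇ FOLLOW(<E>) = {$, p, t, w}. Thus FOLLOW(<S>) = {$, p, t, w}.
FOLLOW(<A>): in <S>→p w <A>, the suffix after <A> is empty, so FOLLOW(<A>) ⊇ FOLLOW(<S>) = {$, p, t, w}; in <E>→<A> <L>, <A> is followed by <L> with FIRST {t, w}; in <L>→w <A> <L>, <A> is followed by <L> with FIRST {t, w}. Thus FOLLOW(<A>) = {$, p, t, w}.
FOLLOW(<E>): in <S>→<E>, the suffix after <E> is empty, so FOLLOW(<E>) ⊇ FOLLOW(<S>) = {$, p, t, w}; in <A>→<E> t r, <E> is followed by t r with FIRST {t}; in <E>→<S> <E> <S>, <E> is followed by <S> with FIRST {λ, p, t, w}; in <E>→<S> <E> <S>, the suffix after <E> is nullable (adds nothing new). Thus FOLLOW(<E>) = {$, p, t, w}.
FOLLOW(<L>): in <E>→<A> <L>, the suffix after <L> is empty, so FOLLOW(<L>) ⊇ FOLLOW(<E>) = {$, p, t, w}; in <L>→w <A> <L>, the suffix after <L> is empty (adds nothing new). Thus FOLLOW(<L>) = {$, p, t, w}.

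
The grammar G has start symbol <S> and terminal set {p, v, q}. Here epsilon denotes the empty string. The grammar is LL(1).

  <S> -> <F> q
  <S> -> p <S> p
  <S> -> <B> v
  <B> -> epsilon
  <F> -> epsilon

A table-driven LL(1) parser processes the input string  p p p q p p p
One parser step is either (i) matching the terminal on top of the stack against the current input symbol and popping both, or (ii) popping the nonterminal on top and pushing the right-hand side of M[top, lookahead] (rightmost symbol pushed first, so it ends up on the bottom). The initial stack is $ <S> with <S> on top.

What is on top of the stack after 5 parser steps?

     Stack        Input            Action
  1  $ <S>        p p p q p p p $  expand <S> -> p <S> p
  2  $ p <S> p    p p p q p p p $  match p
  3  $ p <S>      p p q p p p $    expand <S> -> p <S> p
  4  $ p p <S> p  p p q p p p $    match p
  5  $ p p <S>    p q p p p $      expand <S> -> p <S> p
Stack after step 5: $ p p p <S> p (top = p).

p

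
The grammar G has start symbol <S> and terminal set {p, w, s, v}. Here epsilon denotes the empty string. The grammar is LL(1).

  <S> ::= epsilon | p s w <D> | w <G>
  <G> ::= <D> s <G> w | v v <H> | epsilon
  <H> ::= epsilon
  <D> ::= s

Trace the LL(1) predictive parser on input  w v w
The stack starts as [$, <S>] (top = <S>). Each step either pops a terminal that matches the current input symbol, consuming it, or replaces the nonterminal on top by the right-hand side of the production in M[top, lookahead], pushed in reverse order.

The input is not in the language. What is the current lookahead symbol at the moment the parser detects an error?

w

step 1: stack=$ <S>  input=w v w $  — expand <S> ::= w <G>
step 2: stack=$ <G> w  input=w v w $  — match w
step 3: stack=$ <G>  input=v w $  — expand <G> ::= v v <H>
step 4: stack=$ <H> v v  input=v w $  — match v
step 5: stack=$ <H> v  input=w $  — error: top is terminal v but lookahead is w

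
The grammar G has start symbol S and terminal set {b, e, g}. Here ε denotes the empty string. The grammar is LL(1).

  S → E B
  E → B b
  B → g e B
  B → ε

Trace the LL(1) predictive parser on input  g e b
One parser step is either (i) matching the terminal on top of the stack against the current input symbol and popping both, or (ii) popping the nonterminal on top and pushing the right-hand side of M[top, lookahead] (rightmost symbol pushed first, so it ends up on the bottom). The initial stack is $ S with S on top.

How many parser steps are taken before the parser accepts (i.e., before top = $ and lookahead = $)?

8

step 1: stack=$ S  input=g e b $  — expand S → E B
step 2: stack=$ B E  input=g e b $  — expand E → B b
step 3: stack=$ B b B  input=g e b $  — expand B → g e B
step 4: stack=$ B b B e g  input=g e b $  — match g
step 5: stack=$ B b B e  input=e b $  — match e
step 6: stack=$ B b B  input=b $  — expand B → ε
step 7: stack=$ B b  input=b $  — match b
step 8: stack=$ B  input=$  — expand B → ε
Accept reached after 8 steps.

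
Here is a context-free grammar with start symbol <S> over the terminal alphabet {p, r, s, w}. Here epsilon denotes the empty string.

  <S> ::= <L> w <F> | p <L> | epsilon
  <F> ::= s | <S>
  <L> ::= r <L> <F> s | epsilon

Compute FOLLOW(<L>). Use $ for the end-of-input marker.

FIRST(<L>): from <L>::=r <L> <F> s we get {r}; from <L>::=epsilon we get {epsilon}. So FIRST(<L>) = {epsilon, r}.
FIRST(<S>): from <S>::=<L> w <F> we get {r, w}; from <S>::=p <L> we get {p}; from <S>::=epsilon we get {epsilon}. So FIRST(<S>) = {epsilon, p, r, w}.
FIRST(<F>): from <F>::=s we get {s}; from <F>::=<S> we get {epsilon, p, r, w}. So FIRST(<F>) = {epsilon, p, r, s, w}.
FOLLOW(<S>) includes $ since <S> is the start symbol.
FOLLOW(<S>): in <F>::=<S>, the suffix after <S> is empty, so FOLLOW(<S>) ⊇ FOLLOW(<F>) = {$, s}. Thus FOLLOW(<S>) = {$, s}.
FOLLOW(<F>): in <S>::=<L> w <F>, the suffix after <F> is empty, so FOLLOW(<F>) ⊇ FOLLOW(<S>) = {$, s}; in <L>::=r <L> <F> s, <F> is followed by s with FIRST {s}. Thus FOLLOW(<F>) = {$, s}.
FOLLOW(<L>): in <S>::=<L> w <F>, <L> is followed by w <F> with FIRST {w}; in <S>::=p <L>, the suffix after <L> is empty, so FOLLOW(<L>) ⊇ FOLLOW(<S>) = {$, s}; in <L>::=r <L> <F> s, <L> is followed by <F> s with FIRST {p, r, s, w}. Thus FOLLOW(<L>) = {$, p, r, s, w}.

{$, p, r, s, w}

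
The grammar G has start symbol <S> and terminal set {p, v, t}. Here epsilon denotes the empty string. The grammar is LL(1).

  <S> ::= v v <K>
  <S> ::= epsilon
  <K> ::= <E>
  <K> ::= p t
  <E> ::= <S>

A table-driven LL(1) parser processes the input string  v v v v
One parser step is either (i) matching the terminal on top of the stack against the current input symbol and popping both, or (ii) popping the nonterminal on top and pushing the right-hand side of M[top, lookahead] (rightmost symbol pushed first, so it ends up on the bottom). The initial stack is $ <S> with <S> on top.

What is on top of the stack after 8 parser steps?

<K>

     Stack      Input      Action
  1  $ <S>      v v v v $  expand <S> ::= v v <K>
  2  $ <K> v v  v v v v $  match v
  3  $ <K> v    v v v $    match v
  4  $ <K>      v v $      expand <K> ::= <E>
  5  $ <E>      v v $      expand <E> ::= <S>
  6  $ <S>      v v $      expand <S> ::= v v <K>
  7  $ <K> v v  v v $      match v
  8  $ <K> v    v $        match v
Stack after step 8: $ <K> (top = <K>).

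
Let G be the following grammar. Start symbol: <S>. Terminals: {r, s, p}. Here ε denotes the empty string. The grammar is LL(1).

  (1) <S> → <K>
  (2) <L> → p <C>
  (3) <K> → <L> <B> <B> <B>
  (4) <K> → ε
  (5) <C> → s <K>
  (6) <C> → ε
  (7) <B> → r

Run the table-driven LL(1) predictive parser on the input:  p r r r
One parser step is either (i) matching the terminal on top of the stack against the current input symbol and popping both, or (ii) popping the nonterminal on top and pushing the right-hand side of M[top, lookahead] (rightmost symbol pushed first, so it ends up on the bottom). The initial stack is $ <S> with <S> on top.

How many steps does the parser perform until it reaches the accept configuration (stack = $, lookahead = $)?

      Stack                Input      Action
   1  $ <S>                p r r r $  expand <S> → <K>
   2  $ <K>                p r r r $  expand <K> → <L> <B> <B> <B>
   3  $ <B> <B> <B> <L>    p r r r $  expand <L> → p <C>
   4  $ <B> <B> <B> <C> p  p r r r $  match p
   5  $ <B> <B> <B> <C>    r r r $    expand <C> → ε
   6  $ <B> <B> <B>        r r r $    expand <B> → r
   7  $ <B> <B> r          r r r $    match r
   8  $ <B> <B>            r r $      expand <B> → r
   9  $ <B> r              r r $      match r
  10  $ <B>                r $        expand <B> → r
  11  $ r                  r $        match r
Accept reached after 11 steps.

11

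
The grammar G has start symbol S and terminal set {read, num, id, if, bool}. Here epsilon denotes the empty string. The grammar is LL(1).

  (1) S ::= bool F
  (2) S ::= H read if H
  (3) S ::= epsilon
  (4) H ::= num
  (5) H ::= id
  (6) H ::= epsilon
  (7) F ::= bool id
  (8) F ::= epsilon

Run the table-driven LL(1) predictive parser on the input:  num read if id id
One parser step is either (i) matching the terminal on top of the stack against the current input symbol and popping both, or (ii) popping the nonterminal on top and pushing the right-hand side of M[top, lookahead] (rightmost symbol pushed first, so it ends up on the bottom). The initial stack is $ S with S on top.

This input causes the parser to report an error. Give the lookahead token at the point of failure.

id

step 1: stack=$ S  input=num read if id id $  — expand S ::= H read if H
step 2: stack=$ H if read H  input=num read if id id $  — expand H ::= num
step 3: stack=$ H if read num  input=num read if id id $  — match num
step 4: stack=$ H if read  input=read if id id $  — match read
step 5: stack=$ H if  input=if id id $  — match if
step 6: stack=$ H  input=id id $  — expand H ::= id
step 7: stack=$ id  input=id id $  — match id
step 8: stack=$  input=id $  — error: stack empty but input remains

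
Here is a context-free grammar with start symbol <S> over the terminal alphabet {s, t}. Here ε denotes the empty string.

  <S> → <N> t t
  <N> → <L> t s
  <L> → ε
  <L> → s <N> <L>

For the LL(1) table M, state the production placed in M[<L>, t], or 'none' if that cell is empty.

FIRST(<L>): from <L>→ε we get {ε}; from <L>→s <N> <L> we get {s}. So FIRST(<L>) = {ε, s}.
FIRST(<N>): from <N>→<L> t s we get {s, t}. So FIRST(<N>) = {s, t}.
FIRST(<S>): from <S>→<N> t t we get {s, t}. So FIRST(<S>) = {s, t}.
FOLLOW(<S>) includes $ since <S> is the start symbol.
FOLLOW(<L>): in <N>→<L> t s, <L> is followed by t s with FIRST {t}; in <L>→s <N> <L>, the suffix after <L> is empty (adds nothing new). Thus FOLLOW(<L>) = {t}.
For <L> → ε: FIRST(ε) = {ε}, so it goes in M[<L>, t] for t ∈ {}; since ε ∈ FIRST, also for every t ∈ FOLLOW(<L>) = {t}.
For <L> → s <N> <L>: FIRST(s <N> <L>) = {s}, so it goes in M[<L>, t] for t ∈ {s}.

<L> → ε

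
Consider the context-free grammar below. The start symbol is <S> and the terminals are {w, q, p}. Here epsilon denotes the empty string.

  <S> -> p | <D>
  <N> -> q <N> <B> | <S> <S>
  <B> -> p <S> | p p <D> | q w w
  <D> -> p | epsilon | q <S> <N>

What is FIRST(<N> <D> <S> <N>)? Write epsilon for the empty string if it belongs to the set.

FIRST(<B>): from <B>->p <S> we get {p}; from <B>->p p <D> we get {p}; from <B>->q w w we get {q}. So FIRST(<B>) = {p, q}.
FIRST(<D>): from <D>->p we get {p}; from <D>->epsilon we get {epsilon}; from <D>->q <S> <N> we get {q}. So FIRST(<D>) = {epsilon, p, q}.
FIRST(<S>): from <S>->p we get {p}; from <S>-><D> we get {epsilon, p, q}. So FIRST(<S>) = {epsilon, p, q}.
FIRST(<N>): from <N>->q <N> <B> we get {q}; from <N>-><S> <S> we get {epsilon, p, q}. So FIRST(<N>) = {epsilon, p, q}.
FIRST(<N> <D> <S> <N>): take FIRST of each symbol in turn, carrying on past any symbol whose FIRST contains epsilon; result {epsilon, p, q}.

{epsilon, p, q}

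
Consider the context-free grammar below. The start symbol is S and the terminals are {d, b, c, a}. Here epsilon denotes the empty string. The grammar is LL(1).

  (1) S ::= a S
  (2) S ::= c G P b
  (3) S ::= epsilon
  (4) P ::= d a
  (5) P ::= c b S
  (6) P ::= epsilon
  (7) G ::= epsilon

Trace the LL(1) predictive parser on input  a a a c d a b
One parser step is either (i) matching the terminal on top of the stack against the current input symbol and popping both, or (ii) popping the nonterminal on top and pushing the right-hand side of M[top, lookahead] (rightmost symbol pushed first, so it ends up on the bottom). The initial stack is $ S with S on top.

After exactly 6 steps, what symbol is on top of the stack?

     Stack  Input            Action
  1  $ S    a a a c d a b $  expand S ::= a S
  2  $ S a  a a a c d a b $  match a
  3  $ S    a a c d a b $    expand S ::= a S
  4  $ S a  a a c d a b $    match a
  5  $ S    a c d a b $      expand S ::= a S
  6  $ S a  a c d a b $      match a
Stack after step 6: $ S (top = S).

S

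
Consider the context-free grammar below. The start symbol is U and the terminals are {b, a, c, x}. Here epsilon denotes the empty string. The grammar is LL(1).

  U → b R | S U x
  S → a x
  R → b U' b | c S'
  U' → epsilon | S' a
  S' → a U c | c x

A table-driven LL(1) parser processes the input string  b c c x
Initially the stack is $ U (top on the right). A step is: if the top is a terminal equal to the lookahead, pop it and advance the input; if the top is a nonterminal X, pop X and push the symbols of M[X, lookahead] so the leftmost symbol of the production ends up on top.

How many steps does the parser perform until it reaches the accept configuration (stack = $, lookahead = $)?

7

step 1: stack=$ U  input=b c c x $  — expand U → b R
step 2: stack=$ R b  input=b c c x $  — match b
step 3: stack=$ R  input=c c x $  — expand R → c S'
step 4: stack=$ S' c  input=c c x $  — match c
step 5: stack=$ S'  input=c x $  — expand S' → c x
step 6: stack=$ x c  input=c x $  — match c
step 7: stack=$ x  input=x $  — match x
Accept reached after 7 steps.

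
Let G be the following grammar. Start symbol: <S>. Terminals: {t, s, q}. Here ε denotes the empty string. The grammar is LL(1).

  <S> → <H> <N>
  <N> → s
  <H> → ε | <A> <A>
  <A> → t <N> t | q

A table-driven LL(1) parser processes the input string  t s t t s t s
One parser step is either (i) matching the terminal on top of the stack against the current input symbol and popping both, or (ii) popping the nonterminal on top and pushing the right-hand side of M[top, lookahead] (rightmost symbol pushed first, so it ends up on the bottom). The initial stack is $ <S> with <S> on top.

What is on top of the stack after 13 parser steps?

      Stack              Input            Action
   1  $ <S>              t s t t s t s $  expand <S> → <H> <N>
   2  $ <N> <H>          t s t t s t s $  expand <H> → <A> <A>
   3  $ <N> <A> <A>      t s t t s t s $  expand <A> → t <N> t
   4  $ <N> <A> t <N> t  t s t t s t s $  match t
   5  $ <N> <A> t <N>    s t t s t s $    expand <N> → s
   6  $ <N> <A> t s      s t t s t s $    match s
   7  $ <N> <A> t        t t s t s $      match t
   8  $ <N> <A>          t s t s $        expand <A> → t <N> t
   9  $ <N> t <N> t      t s t s $        match t
  10  $ <N> t <N>        s t s $          expand <N> → s
  11  $ <N> t s          s t s $          match s
  12  $ <N> t            t s $            match t
  13  $ <N>              s $              expand <N> → s
Stack after step 13: $ s (top = s).

s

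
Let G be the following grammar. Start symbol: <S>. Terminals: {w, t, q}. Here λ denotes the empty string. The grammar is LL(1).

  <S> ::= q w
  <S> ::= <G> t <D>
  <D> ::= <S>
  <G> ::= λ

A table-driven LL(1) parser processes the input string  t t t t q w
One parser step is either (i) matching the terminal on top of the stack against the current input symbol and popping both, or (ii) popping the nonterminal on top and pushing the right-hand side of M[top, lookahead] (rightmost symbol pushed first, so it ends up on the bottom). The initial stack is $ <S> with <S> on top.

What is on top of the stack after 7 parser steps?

step 1: stack=$ <S>  input=t t t t q w $  — expand <S> ::= <G> t <D>
step 2: stack=$ <D> t <G>  input=t t t t q w $  — expand <G> ::= λ
step 3: stack=$ <D> t  input=t t t t q w $  — match t
step 4: stack=$ <D>  input=t t t q w $  — expand <D> ::= <S>
step 5: stack=$ <S>  input=t t t q w $  — expand <S> ::= <G> t <D>
step 6: stack=$ <D> t <G>  input=t t t q w $  — expand <G> ::= λ
step 7: stack=$ <D> t  input=t t t q w $  — match t
Stack after step 7: $ <D> (top = <D>).

<D>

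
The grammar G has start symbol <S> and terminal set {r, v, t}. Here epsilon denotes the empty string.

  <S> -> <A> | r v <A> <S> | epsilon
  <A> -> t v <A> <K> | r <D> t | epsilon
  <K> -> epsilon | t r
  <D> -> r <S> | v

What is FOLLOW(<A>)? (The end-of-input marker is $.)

FIRST(<A>): from <A>->t v <A> <K> we get {t}; from <A>->r <D> t we get {r}; from <A>->epsilon we get {epsilon}. So FIRST(<A>) = {epsilon, r, t}.
FIRST(<K>): from <K>->epsilon we get {epsilon}; from <K>->t r we get {t}. So FIRST(<K>) = {epsilon, t}.
FIRST(<D>): from <D>->r <S> we get {r}; from <D>->v we get {v}. So FIRST(<D>) = {r, v}.
FIRST(<S>): from <S>-><A> we get {epsilon, r, t}; from <S>->r v <A> <S> we get {r}; from <S>->epsilon we get {epsilon}. So FIRST(<S>) = {epsilon, r, t}.
FOLLOW(<S>) includes $ since <S> is the start symbol.
FOLLOW(<D>): in <A>->r <D> t, <D> is followed by t with FIRST {t}. Thus FOLLOW(<D>) = {t}.
FOLLOW(<S>): in <S>->r v <A> <S>, the suffix after <S> is empty (adds nothing new); in <D>->r <S>, the suffix after <S> is empty, so FOLLOW(<S>) ⊇ FOLLOW(<D>) = {t}. Thus FOLLOW(<S>) = {$, t}.
FOLLOW(<A>): in <S>-><A>, the suffix after <A> is empty, so FOLLOW(<A>) ⊇ FOLLOW(<S>) = {$, t}; in <S>->r v <A> <S>, <A> is followed by <S> with FIRST {epsilon, r, t}; in <S>->r v <A> <S>, the suffix after <A> is nullable, so FOLLOW(<A>) ⊇ FOLLOW(<S>) = {$, t}; in <A>->t v <A> <K>, <A> is followed by <K> with FIRST {epsilon, t}; in <A>->t v <A> <K>, the suffix after <A> is nullable (adds nothing new). Thus FOLLOW(<A>) = {$, r, t}.
FOLLOW(<K>): in <A>->t v <A> <K>, the suffix after <K> is empty, so FOLLOW(<K>) ⊇ FOLLOW(<A>) = {$, r, t}. Thus FOLLOW(<K>) = {$, r, t}.

{$, r, t}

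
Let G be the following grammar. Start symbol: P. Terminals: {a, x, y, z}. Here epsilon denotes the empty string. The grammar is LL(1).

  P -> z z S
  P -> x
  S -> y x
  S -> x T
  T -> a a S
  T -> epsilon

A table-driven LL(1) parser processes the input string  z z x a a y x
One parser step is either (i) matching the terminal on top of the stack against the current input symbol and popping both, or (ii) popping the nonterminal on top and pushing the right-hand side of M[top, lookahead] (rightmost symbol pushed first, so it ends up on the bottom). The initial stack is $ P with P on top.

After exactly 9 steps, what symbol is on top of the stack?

y

     Stack    Input            Action
  1  $ P      z z x a a y x $  expand P -> z z S
  2  $ S z z  z z x a a y x $  match z
  3  $ S z    z x a a y x $    match z
  4  $ S      x a a y x $      expand S -> x T
  5  $ T x    x a a y x $      match x
  6  $ T      a a y x $        expand T -> a a S
  7  $ S a a  a a y x $        match a
  8  $ S a    a y x $          match a
  9  $ S      y x $            expand S -> y x
Stack after step 9: $ x y (top = y).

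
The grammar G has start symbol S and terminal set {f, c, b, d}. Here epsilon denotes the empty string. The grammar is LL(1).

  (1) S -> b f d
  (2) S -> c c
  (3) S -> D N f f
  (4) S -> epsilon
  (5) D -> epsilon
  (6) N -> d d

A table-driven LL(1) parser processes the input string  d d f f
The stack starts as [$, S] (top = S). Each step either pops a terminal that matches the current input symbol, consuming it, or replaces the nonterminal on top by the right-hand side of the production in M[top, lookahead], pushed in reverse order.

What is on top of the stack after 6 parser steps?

f

     Stack      Input      Action
  1  $ S        d d f f $  expand S -> D N f f
  2  $ f f N D  d d f f $  expand D -> epsilon
  3  $ f f N    d d f f $  expand N -> d d
  4  $ f f d d  d d f f $  match d
  5  $ f f d    d f f $    match d
  6  $ f f      f f $      match f
Stack after step 6: $ f (top = f).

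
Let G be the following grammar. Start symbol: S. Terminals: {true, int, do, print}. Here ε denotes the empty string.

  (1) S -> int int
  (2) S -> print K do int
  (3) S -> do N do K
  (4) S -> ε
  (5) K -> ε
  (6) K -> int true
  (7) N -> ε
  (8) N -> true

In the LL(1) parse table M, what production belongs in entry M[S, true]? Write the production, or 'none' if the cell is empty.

FIRST(S) = {ε, do, int, print}
FIRST(K) = {ε, int}
FIRST(N) = {ε, true}
FOLLOW(S) includes $ since S is the start symbol.
FOLLOW(S): S appears on no right-hand side. Thus FOLLOW(S) = {$}.
For S -> int int: FIRST(int int) = {int}, so it goes in M[S, t] for t ∈ {int}.
For S -> print K do int: FIRST(print K do int) = {print}, so it goes in M[S, t] for t ∈ {print}.
For S -> do N do K: FIRST(do N do K) = {do}, so it goes in M[S, t] for t ∈ {do}.
For S -> ε: FIRST(ε) = {ε}, so it goes in M[S, t] for t ∈ {}; since ε ∈ FIRST, also for every t ∈ FOLLOW(S) = {$}.
None of these place a production in M[S, true].

none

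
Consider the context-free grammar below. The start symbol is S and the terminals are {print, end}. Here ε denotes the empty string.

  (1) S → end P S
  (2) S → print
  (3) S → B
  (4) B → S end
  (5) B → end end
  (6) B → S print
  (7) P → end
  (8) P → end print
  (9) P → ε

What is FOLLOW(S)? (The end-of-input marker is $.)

FIRST(P): from P→end we get {end}; from P→end print we get {end}; from P→ε we get {ε}. So FIRST(P) = {ε, end}.
FIRST(S): from S→end P S we get {end}; from S→print we get {print}; from S→B we get {end, print}. So FIRST(S) = {end, print}.
FIRST(B): from B→S end we get {end, print}; from B→end end we get {end}; from B→S print we get {end, print}. So FIRST(B) = {end, print}.
FOLLOW(S) includes $ since S is the start symbol.
FOLLOW(S): in S→end P S, the suffix after S is empty (adds nothing new); in B→S end, S is followed by end with FIRST {end}; in B→S print, S is followed by print with FIRST {print}. Thus FOLLOW(S) = {$, end, print}.
FOLLOW(B): in S→B, the suffix after B is empty, so FOLLOW(B) ⊇ FOLLOW(S) = {$, end, print}. Thus FOLLOW(B) = {$, end, print}.
FOLLOW(P): in S→end P S, P is followed by S with FIRST {end, print}. Thus FOLLOW(P) = {end, print}.

{$, end, print}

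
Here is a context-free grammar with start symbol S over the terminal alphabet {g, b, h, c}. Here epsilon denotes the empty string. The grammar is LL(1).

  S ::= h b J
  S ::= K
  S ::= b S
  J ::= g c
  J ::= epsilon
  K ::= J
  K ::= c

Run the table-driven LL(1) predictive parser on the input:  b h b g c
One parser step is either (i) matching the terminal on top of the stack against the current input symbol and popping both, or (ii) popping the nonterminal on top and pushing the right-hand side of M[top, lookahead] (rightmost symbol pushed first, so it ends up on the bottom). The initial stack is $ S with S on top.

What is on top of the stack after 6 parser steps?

g

step 1: stack=$ S  input=b h b g c $  — expand S ::= b S
step 2: stack=$ S b  input=b h b g c $  — match b
step 3: stack=$ S  input=h b g c $  — expand S ::= h b J
step 4: stack=$ J b h  input=h b g c $  — match h
step 5: stack=$ J b  input=b g c $  — match b
step 6: stack=$ J  input=g c $  — expand J ::= g c
Stack after step 6: $ c g (top = g).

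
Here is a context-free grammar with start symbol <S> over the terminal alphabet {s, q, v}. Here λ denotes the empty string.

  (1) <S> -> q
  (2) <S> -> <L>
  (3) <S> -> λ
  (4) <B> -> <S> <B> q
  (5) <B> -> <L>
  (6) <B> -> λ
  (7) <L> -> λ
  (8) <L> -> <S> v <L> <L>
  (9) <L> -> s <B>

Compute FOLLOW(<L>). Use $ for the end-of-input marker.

{$, q, s, v}

FIRST(<S>): from <S>->q we get {q}; from <S>-><L> we get {λ, q, s, v}; from <S>->λ we get {λ}. So FIRST(<S>) = {λ, q, s, v}.
FIRST(<L>): from <L>->λ we get {λ}; from <L>-><S> v <L> <L> we get {q, s, v}; from <L>->s <B> we get {s}. So FIRST(<L>) = {λ, q, s, v}.
FIRST(<B>): from <B>-><S> <B> q we get {q, s, v}; from <B>-><L> we get {λ, q, s, v}; from <B>->λ we get {λ}. So FIRST(<B>) = {λ, q, s, v}.
FOLLOW(<S>) includes $ since <S> is the start symbol.
FOLLOW(<S>): in <B>-><S> <B> q, <S> is followed by <B> q with FIRST {q, s, v}; in <L>-><S> v <L> <L>, <S> is followed by v <L> <L> with FIRST {v}. Thus FOLLOW(<S>) = {$, q, s, v}.
FOLLOW(<B>): in <B>-><S> <B> q, <B> is followed by q with FIRST {q}; in <L>->s <B>, the suffix after <B> is empty, so FOLLOW(<B>) ⊇ FOLLOW(<L>) = {$, q, s, v}. Thus FOLLOW(<B>) = {$, q, s, v}.
FOLLOW(<L>): in <S>-><L>, the suffix after <L> is empty, so FOLLOW(<L>) ⊇ FOLLOW(<S>) = {$, q, s, v}; in <B>-><L>, the suffix after <L> is empty, so FOLLOW(<L>) ⊇ FOLLOW(<B>) = {$, q, s, v}; in <L>-><S> v <L> <L> (occurrence 1), <L> is followed by <L> with FIRST {λ, q, s, v}; in <L>-><S> v <L> <L> (occurrence 1), the suffix after <L> is nullable (adds nothing new); in <L>-><S> v <L> <L> (occurrence 2), the suffix after <L> is empty (adds nothing new). Thus FOLLOW(<L>) = {$, q, s, v}.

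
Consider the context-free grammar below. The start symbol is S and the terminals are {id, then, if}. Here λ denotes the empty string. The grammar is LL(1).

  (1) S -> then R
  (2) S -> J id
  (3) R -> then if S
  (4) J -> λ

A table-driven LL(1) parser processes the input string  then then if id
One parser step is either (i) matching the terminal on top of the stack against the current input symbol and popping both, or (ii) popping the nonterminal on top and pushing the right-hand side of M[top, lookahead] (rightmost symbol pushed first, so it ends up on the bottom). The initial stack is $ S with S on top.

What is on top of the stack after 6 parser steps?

     Stack        Input              Action
  1  $ S          then then if id $  expand S -> then R
  2  $ R then     then then if id $  match then
  3  $ R          then if id $       expand R -> then if S
  4  $ S if then  then if id $       match then
  5  $ S if       if id $            match if
  6  $ S          id $               expand S -> J id
Stack after step 6: $ id J (top = J).

J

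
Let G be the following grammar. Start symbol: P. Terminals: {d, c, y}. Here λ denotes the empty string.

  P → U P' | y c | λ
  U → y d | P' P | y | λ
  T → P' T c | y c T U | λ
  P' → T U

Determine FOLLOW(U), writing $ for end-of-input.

FIRST(P): from P→U P' we get {λ, c, y}; from P→y c we get {y}; from P→λ we get {λ}. So FIRST(P) = {λ, c, y}.
FIRST(U): from U→y d we get {y}; from U→P' P we get {λ, c, y}; from U→y we get {y}; from U→λ we get {λ}. So FIRST(U) = {λ, c, y}.
FIRST(T): from T→P' T c we get {c, y}; from T→y c T U we get {y}; from T→λ we get {λ}. So FIRST(T) = {λ, c, y}.
FIRST(P'): from P'→T U we get {λ, c, y}. So FIRST(P') = {λ, c, y}.
FOLLOW(P) includes $ since P is the start symbol.
FOLLOW(P): in U→P' P, the suffix after P is empty, so FOLLOW(P) ⊇ FOLLOW(U) = {$, c, y}. Thus FOLLOW(P) = {$, c, y}.
FOLLOW(U): in P→U P', U is followed by P' with FIRST {λ, c, y}; in P→U P', the suffix after U is nullable, so FOLLOW(U) ⊇ FOLLOW(P) = {$, c, y}; in T→y c T U, the suffix after U is empty, so FOLLOW(U) ⊇ FOLLOW(T) = {$, c, y}; in P'→T U, the suffix after U is empty, so FOLLOW(U) ⊇ FOLLOW(P') = {$, c, y}. Thus FOLLOW(U) = {$, c, y}.
FOLLOW(P'): in P→U P', the suffix after P' is empty, so FOLLOW(P') ⊇ FOLLOW(P) = {$, c, y}; in U→P' P, P' is followed by P with FIRST {λ, c, y}; in U→P' P, the suffix after P' is nullable, so FOLLOW(P') ⊇ FOLLOW(U) = {$, c, y}; in T→P' T c, P' is followed by T c with FIRST {c, y}. Thus FOLLOW(P') = {$, c, y}.
FOLLOW(T): in T→P' T c, T is followed by c with FIRST {c}; in T→y c T U, T is followed by U with FIRST {λ, c, y}; in T→y c T U, the suffix after T is nullable (adds nothing new); in P'→T U, T is followed by U with FIRST {λ, c, y}; in P'→T U, the suffix after T is nullable, so FOLLOW(T) ⊇ FOLLOW(P') = {$, c, y}. Thus FOLLOW(T) = {$, c, y}.

{$, c, y}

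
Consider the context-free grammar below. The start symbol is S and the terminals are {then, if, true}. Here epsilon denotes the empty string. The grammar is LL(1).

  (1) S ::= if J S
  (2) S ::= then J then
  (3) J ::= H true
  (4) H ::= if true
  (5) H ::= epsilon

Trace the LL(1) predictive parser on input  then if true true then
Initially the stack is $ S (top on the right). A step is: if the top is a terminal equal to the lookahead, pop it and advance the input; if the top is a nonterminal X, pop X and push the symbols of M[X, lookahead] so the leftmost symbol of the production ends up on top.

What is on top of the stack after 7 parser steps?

then

step 1: stack=$ S  input=then if true true then $  — expand S ::= then J then
step 2: stack=$ then J then  input=then if true true then $  — match then
step 3: stack=$ then J  input=if true true then $  — expand J ::= H true
step 4: stack=$ then true H  input=if true true then $  — expand H ::= if true
step 5: stack=$ then true true if  input=if true true then $  — match if
step 6: stack=$ then true true  input=true true then $  — match true
step 7: stack=$ then true  input=true then $  — match true
Stack after step 7: $ then (top = then).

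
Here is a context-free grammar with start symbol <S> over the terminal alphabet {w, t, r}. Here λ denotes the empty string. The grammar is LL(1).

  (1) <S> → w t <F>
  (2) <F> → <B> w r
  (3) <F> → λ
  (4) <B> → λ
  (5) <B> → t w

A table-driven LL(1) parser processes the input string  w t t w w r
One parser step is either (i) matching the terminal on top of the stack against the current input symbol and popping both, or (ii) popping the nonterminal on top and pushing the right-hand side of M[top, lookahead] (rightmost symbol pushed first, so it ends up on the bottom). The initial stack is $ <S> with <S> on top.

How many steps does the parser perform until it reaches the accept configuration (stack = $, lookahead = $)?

9

step 1: stack=$ <S>  input=w t t w w r $  — expand <S> → w t <F>
step 2: stack=$ <F> t w  input=w t t w w r $  — match w
step 3: stack=$ <F> t  input=t t w w r $  — match t
step 4: stack=$ <F>  input=t w w r $  — expand <F> → <B> w r
step 5: stack=$ r w <B>  input=t w w r $  — expand <B> → t w
step 6: stack=$ r w w t  input=t w w r $  — match t
step 7: stack=$ r w w  input=w w r $  — match w
step 8: stack=$ r w  input=w r $  — match w
step 9: stack=$ r  input=r $  — match r
Accept reached after 9 steps.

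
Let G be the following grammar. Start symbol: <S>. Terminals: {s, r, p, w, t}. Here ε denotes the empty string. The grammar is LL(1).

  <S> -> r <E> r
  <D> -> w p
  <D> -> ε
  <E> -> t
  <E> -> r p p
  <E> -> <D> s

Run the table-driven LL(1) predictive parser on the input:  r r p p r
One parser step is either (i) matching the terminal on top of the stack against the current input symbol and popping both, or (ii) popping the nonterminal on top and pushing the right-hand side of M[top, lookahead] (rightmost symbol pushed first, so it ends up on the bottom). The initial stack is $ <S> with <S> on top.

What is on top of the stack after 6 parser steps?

r

step 1: stack=$ <S>  input=r r p p r $  — expand <S> -> r <E> r
step 2: stack=$ r <E> r  input=r r p p r $  — match r
step 3: stack=$ r <E>  input=r p p r $  — expand <E> -> r p p
step 4: stack=$ r p p r  input=r p p r $  — match r
step 5: stack=$ r p p  input=p p r $  — match p
step 6: stack=$ r p  input=p r $  — match p
Stack after step 6: $ r (top = r).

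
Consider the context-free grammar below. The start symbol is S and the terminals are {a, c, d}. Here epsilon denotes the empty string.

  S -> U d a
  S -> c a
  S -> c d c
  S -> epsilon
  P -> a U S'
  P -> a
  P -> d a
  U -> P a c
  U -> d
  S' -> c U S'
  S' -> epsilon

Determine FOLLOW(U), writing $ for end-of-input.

{a, c, d}

FIRST(P): from P->a U S' we get {a}; from P->a we get {a}; from P->d a we get {d}. So FIRST(P) = {a, d}.
FIRST(S'): from S'->c U S' we get {c}; from S'->epsilon we get {epsilon}. So FIRST(S') = {epsilon, c}.
FIRST(U): from U->P a c we get {a, d}; from U->d we get {d}. So FIRST(U) = {a, d}.
FIRST(S): from S->U d a we get {a, d}; from S->c a we get {c}; from S->c d c we get {c}; from S->epsilon we get {epsilon}. So FIRST(S) = {epsilon, a, c, d}.
FOLLOW(S) includes $ since S is the start symbol.
FOLLOW(S): S appears on no right-hand side. Thus FOLLOW(S) = {$}.
FOLLOW(P): in U->P a c, P is followed by a c with FIRST {a}. Thus FOLLOW(P) = {a}.
FOLLOW(S'): in P->a U S', the suffix after S' is empty, so FOLLOW(S') ⊇ FOLLOW(P) = {a}; in S'->c U S', the suffix after S' is empty (adds nothing new). Thus FOLLOW(S') = {a}.
FOLLOW(U): in S->U d a, U is followed by d a with FIRST {d}; in P->a U S', U is followed by S' with FIRST {epsilon, c}; in P->a U S', the suffix after U is nullable, so FOLLOW(U) ⊇ FOLLOW(P) = {a}; in S'->c U S', U is followed by S' with FIRST {epsilon, c}; in S'->c U S', the suffix after U is nullable, so FOLLOW(U) ⊇ FOLLOW(S') = {a}. Thus FOLLOW(U) = {a, c, d}.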